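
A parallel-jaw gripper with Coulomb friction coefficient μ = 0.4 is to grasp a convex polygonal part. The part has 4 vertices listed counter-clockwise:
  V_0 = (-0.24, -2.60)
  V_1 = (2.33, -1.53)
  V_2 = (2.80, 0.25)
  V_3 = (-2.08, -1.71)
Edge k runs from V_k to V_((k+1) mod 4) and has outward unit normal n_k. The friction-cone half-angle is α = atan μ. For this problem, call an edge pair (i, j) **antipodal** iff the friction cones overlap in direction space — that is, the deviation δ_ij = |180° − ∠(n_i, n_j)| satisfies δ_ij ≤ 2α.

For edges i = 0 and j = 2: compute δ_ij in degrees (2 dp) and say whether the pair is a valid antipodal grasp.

α = atan 0.4 = 21.80°;  2α = 43.60°
edge 0: e_0 = (+2.57, +1.07);  n_0 = (+0.3844, -0.9232)
edge 2: e_2 = (-4.88, -1.96);  n_2 = (-0.3727, +0.9280)
∠(n_0, n_2) = 179.28°
δ = |180° − 179.28°| = 0.72°
0.72° ≤ 2α = 43.60°  →  valid

δ = 0.72°, valid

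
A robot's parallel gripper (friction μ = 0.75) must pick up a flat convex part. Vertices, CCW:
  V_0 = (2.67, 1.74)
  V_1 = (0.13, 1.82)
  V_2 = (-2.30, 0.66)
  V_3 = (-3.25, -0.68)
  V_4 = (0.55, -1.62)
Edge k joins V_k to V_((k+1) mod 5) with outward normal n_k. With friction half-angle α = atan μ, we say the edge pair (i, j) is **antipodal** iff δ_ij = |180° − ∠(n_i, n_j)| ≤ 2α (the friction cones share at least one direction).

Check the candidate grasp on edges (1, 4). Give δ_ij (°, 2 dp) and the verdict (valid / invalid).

δ = 32.23°, valid

α = atan 0.75 = 36.87°;  2α = 73.74°
edge 1: e_1 = (-2.43, -1.16);  n_1 = (-0.4308, +0.9024)
edge 4: e_4 = (+2.12, +3.36);  n_4 = (+0.8457, -0.5336)
∠(n_1, n_4) = 147.77°
δ = |180° − 147.77°| = 32.23°
32.23° ≤ 2α = 73.74°  →  valid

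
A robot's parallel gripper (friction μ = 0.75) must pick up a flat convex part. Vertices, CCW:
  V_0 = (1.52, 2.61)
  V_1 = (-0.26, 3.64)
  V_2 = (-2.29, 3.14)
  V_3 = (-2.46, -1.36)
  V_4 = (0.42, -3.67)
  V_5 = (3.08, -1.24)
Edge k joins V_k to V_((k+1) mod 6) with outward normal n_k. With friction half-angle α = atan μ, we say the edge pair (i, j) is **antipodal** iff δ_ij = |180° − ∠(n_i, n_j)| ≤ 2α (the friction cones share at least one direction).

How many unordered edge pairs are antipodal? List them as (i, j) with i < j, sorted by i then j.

α = atan 0.75 = 36.87°;  2α = 73.74°
n_0 = (+0.5008, +0.8655)
n_1 = (-0.2392, +0.9710)
n_2 = (-0.9993, +0.0378)
n_3 = (-0.6257, -0.7801)
n_4 = (+0.6745, -0.7383)
n_5 = (+0.9268, +0.3755)
  (0,1): δ = 136.11°  ·
  (0,2): δ = 62.11°  ✓
  (0,3): δ = 8.68°  ✓
  (0,4): δ = 72.47°  ✓
  (0,5): δ = 142.11°  ·
  (1,2): δ = 106.00°  ·
  (1,3): δ = 52.57°  ✓
  (1,4): δ = 28.58°  ✓
  (1,5): δ = 98.22°  ·
  (2,3): δ = 126.57°  ·
  (2,4): δ = 45.42°  ✓
  (2,5): δ = 24.22°  ✓
  (3,4): δ = 98.85°  ·
  (3,5): δ = 29.21°  ✓
  (4,5): δ = 110.36°  ·
antipodal pairs: 8

count = 8; pairs: (0,2), (0,3), (0,4), (1,3), (1,4), (2,4), (2,5), (3,5)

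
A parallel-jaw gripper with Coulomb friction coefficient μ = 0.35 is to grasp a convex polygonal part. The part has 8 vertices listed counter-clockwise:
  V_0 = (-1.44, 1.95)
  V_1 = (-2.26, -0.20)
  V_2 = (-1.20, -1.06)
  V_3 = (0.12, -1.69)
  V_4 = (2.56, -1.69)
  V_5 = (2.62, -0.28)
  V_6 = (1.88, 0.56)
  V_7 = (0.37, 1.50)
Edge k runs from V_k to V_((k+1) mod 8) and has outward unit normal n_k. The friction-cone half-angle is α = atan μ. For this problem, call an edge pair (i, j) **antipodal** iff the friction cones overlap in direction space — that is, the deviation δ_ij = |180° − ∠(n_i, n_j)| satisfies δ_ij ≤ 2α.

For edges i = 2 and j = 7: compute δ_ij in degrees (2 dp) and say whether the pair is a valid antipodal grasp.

δ = 11.55°, valid

α = atan 0.35 = 19.29°;  2α = 38.58°
edge 2: e_2 = (+1.32, -0.63);  n_2 = (-0.4307, -0.9025)
edge 7: e_7 = (-1.81, +0.45);  n_7 = (+0.2413, +0.9705)
∠(n_2, n_7) = 168.45°
δ = |180° − 168.45°| = 11.55°
11.55° ≤ 2α = 38.58°  →  valid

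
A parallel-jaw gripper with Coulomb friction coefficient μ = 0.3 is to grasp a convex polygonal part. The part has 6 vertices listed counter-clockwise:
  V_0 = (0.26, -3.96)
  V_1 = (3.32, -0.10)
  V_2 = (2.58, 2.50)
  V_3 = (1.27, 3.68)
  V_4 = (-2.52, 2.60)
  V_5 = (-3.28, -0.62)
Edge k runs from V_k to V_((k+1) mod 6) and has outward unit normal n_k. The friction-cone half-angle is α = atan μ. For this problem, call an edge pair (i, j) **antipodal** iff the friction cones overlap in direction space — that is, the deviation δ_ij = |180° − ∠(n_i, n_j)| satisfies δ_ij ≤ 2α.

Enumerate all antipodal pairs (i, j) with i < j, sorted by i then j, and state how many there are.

α = atan 0.3 = 16.70°;  2α = 33.40°
n_0 = (+0.7836, -0.6212)
n_1 = (+0.9618, +0.2737)
n_2 = (+0.6693, +0.7430)
n_3 = (-0.2741, +0.9617)
n_4 = (-0.9733, +0.2297)
n_5 = (-0.6863, -0.7274)
  (0,1): δ = 125.71°  ·
  (0,2): δ = 93.61°  ·
  (0,3): δ = 35.69°  ·
  (0,4): δ = 25.13°  ✓
  (0,5): δ = 85.07°  ·
  (1,2): δ = 147.90°  ·
  (1,3): δ = 89.98°  ·
  (1,4): δ = 29.17°  ✓
  (1,5): δ = 30.78°  ✓
  (2,3): δ = 122.08°  ·
  (2,4): δ = 61.27°  ·
  (2,5): δ = 1.32°  ✓
  (3,4): δ = 119.19°  ·
  (3,5): δ = 59.24°  ·
  (4,5): δ = 120.05°  ·
antipodal pairs: 4

count = 4; pairs: (0,4), (1,4), (1,5), (2,5)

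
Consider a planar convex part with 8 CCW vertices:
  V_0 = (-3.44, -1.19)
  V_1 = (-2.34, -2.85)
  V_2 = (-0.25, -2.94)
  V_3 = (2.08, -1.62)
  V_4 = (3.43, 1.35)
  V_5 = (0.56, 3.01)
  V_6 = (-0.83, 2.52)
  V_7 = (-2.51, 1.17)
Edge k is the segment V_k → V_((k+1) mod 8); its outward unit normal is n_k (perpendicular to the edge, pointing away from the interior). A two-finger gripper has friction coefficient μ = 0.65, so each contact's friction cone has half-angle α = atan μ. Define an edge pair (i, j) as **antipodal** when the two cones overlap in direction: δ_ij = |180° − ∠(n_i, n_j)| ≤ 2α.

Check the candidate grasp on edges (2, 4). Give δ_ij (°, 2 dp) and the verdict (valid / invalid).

α = atan 0.65 = 33.02°;  2α = 66.05°
edge 2: e_2 = (+2.33, +1.32);  n_2 = (+0.4929, -0.8701)
edge 4: e_4 = (-2.87, +1.66);  n_4 = (+0.5007, +0.8656)
∠(n_2, n_4) = 120.42°
δ = |180° − 120.42°| = 59.58°
59.58° ≤ 2α = 66.05°  →  valid

δ = 59.58°, valid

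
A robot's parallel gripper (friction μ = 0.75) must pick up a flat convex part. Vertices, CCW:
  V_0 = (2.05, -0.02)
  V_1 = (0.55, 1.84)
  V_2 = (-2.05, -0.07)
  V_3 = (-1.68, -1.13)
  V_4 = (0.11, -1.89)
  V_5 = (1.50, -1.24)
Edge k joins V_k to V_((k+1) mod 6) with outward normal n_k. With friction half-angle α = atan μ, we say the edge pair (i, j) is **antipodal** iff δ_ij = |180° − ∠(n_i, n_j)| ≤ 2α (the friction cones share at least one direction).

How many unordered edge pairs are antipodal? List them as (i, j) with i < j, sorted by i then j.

count = 6; pairs: (0,2), (0,3), (1,3), (1,4), (1,5), (2,5)

α = atan 0.75 = 36.87°;  2α = 73.74°
n_0 = (+0.7784, +0.6278)
n_1 = (-0.5920, +0.8059)
n_2 = (-0.9441, -0.3296)
n_3 = (-0.3908, -0.9205)
n_4 = (+0.4236, -0.9058)
n_5 = (+0.9116, -0.4110)
  (0,1): δ = 92.58°  ·
  (0,2): δ = 19.64°  ✓
  (0,3): δ = 28.11°  ✓
  (0,4): δ = 76.18°  ·
  (0,5): δ = 116.85°  ·
  (1,2): δ = 107.06°  ·
  (1,3): δ = 59.31°  ✓
  (1,4): δ = 11.24°  ✓
  (1,5): δ = 29.43°  ✓
  (2,3): δ = 132.25°  ·
  (2,4): δ = 84.18°  ·
  (2,5): δ = 43.51°  ✓
  (3,4): δ = 131.93°  ·
  (3,5): δ = 91.26°  ·
  (4,5): δ = 139.33°  ·
antipodal pairs: 6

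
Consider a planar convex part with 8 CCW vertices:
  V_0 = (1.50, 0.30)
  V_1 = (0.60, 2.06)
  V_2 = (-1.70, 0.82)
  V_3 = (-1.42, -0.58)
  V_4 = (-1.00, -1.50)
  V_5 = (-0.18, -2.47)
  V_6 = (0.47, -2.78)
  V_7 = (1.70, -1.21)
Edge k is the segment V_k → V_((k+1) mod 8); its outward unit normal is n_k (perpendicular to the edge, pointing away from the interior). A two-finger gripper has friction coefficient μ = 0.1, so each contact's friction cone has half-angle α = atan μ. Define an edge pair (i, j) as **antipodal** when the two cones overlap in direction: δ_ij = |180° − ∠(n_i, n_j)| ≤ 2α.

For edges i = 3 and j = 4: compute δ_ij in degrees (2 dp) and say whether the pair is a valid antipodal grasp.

δ = 164.33°, invalid

α = atan 0.1 = 5.71°;  2α = 11.42°
edge 3: e_3 = (+0.42, -0.92);  n_3 = (-0.9097, -0.4153)
edge 4: e_4 = (+0.82, -0.97);  n_4 = (-0.7637, -0.6456)
∠(n_3, n_4) = 15.67°
δ = |180° − 15.67°| = 164.33°
164.33° > 2α = 11.42°  →  invalid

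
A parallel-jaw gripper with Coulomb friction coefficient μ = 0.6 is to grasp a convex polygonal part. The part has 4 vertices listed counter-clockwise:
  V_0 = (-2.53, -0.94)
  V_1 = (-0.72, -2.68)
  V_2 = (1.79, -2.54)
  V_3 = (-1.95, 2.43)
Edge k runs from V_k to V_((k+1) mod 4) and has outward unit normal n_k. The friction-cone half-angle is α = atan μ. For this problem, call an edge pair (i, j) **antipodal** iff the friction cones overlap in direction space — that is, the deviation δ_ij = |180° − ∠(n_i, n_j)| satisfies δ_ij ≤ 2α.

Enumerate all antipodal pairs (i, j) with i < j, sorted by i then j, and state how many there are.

count = 3; pairs: (0,2), (1,2), (2,3)

α = atan 0.6 = 30.96°;  2α = 61.93°
n_0 = (-0.6930, -0.7209)
n_1 = (+0.0557, -0.9984)
n_2 = (+0.7990, +0.6013)
n_3 = (-0.9855, +0.1696)
  (0,1): δ = 132.94°  ·
  (0,2): δ = 9.17°  ✓
  (0,3): δ = 124.11°  ·
  (1,2): δ = 56.23°  ✓
  (1,3): δ = 77.04°  ·
  (2,3): δ = 46.73°  ✓
antipodal pairs: 3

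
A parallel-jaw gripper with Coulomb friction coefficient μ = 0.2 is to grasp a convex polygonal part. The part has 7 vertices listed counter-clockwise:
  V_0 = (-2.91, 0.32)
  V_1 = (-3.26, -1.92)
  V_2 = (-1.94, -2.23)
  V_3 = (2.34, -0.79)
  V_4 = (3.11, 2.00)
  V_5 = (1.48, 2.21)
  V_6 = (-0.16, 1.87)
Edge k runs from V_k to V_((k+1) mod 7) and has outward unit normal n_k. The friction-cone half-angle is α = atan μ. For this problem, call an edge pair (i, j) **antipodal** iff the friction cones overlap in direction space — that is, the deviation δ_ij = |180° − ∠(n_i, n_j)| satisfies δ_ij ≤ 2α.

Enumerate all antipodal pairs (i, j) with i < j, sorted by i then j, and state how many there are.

count = 4; pairs: (0,3), (1,4), (2,5), (2,6)

α = atan 0.2 = 11.31°;  2α = 22.62°
n_0 = (-0.9880, +0.1544)
n_1 = (-0.2286, -0.9735)
n_2 = (+0.3189, -0.9478)
n_3 = (+0.9640, -0.2660)
n_4 = (+0.1278, +0.9918)
n_5 = (-0.2030, +0.9792)
n_6 = (-0.4910, +0.8712)
  (0,1): δ = 94.34°  ·
  (0,2): δ = 62.52°  ·
  (0,3): δ = 6.55°  ✓
  (0,4): δ = 91.54°  ·
  (0,5): δ = 110.59°  ·
  (0,6): δ = 128.29°  ·
  (1,2): δ = 148.19°  ·
  (1,3): δ = 92.21°  ·
  (1,4): δ = 5.88°  ✓
  (1,5): δ = 24.93°  ·
  (1,6): δ = 42.62°  ·
  (2,3): δ = 124.02°  ·
  (2,4): δ = 25.94°  ·
  (2,5): δ = 6.88°  ✓
  (2,6): δ = 10.81°  ✓
  (3,4): δ = 81.91°  ·
  (3,5): δ = 62.86°  ·
  (3,6): δ = 45.16°  ·
  (4,5): δ = 160.95°  ·
  (4,6): δ = 143.25°  ·
  (5,6): δ = 162.31°  ·
antipodal pairs: 4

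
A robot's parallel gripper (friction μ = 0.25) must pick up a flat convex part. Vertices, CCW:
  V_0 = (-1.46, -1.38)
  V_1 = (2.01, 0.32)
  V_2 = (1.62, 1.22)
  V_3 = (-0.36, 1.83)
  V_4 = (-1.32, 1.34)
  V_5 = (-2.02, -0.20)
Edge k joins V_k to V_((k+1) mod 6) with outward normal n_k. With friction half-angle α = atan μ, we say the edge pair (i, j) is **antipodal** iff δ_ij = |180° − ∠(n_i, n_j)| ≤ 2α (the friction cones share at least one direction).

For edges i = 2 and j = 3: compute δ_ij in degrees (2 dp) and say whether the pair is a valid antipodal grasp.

α = atan 0.25 = 14.04°;  2α = 28.07°
edge 2: e_2 = (-1.98, +0.61);  n_2 = (+0.2944, +0.9557)
edge 3: e_3 = (-0.96, -0.49);  n_3 = (-0.4546, +0.8907)
∠(n_2, n_3) = 44.16°
δ = |180° − 44.16°| = 135.84°
135.84° > 2α = 28.07°  →  invalid

δ = 135.84°, invalid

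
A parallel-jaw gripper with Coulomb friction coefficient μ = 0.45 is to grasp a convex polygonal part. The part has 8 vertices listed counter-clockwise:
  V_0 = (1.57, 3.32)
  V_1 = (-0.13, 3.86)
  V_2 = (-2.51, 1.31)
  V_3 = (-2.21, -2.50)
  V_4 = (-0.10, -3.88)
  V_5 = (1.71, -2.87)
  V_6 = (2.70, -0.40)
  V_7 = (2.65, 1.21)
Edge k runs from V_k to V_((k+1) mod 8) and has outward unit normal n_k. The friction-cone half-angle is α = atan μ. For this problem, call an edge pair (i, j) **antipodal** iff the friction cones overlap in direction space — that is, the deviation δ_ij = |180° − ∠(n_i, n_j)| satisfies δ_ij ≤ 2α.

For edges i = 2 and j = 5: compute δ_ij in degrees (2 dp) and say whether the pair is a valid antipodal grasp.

α = atan 0.45 = 24.23°;  2α = 48.46°
edge 2: e_2 = (+0.30, -3.81);  n_2 = (-0.9969, -0.0785)
edge 5: e_5 = (+0.99, +2.47);  n_5 = (+0.9282, -0.3720)
∠(n_2, n_5) = 153.66°
δ = |180° − 153.66°| = 26.34°
26.34° ≤ 2α = 48.46°  →  valid

δ = 26.34°, valid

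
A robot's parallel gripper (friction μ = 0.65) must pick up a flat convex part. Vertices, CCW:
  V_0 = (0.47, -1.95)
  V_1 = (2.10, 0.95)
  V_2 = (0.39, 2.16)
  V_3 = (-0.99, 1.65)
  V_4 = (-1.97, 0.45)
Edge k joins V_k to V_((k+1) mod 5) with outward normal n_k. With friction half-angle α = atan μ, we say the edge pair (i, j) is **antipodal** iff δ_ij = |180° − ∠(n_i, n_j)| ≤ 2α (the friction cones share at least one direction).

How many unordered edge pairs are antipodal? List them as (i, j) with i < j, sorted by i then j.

count = 4; pairs: (0,2), (0,3), (1,4), (2,4)

α = atan 0.65 = 33.02°;  2α = 66.05°
n_0 = (+0.8717, -0.4900)
n_1 = (+0.5776, +0.8163)
n_2 = (-0.3467, +0.9380)
n_3 = (-0.7745, +0.6325)
n_4 = (-0.7012, -0.7129)
  (0,1): δ = 95.94°  ·
  (0,2): δ = 40.38°  ✓
  (0,3): δ = 9.90°  ✓
  (0,4): δ = 74.81°  ·
  (1,2): δ = 124.43°  ·
  (1,3): δ = 93.95°  ·
  (1,4): δ = 9.24°  ✓
  (2,3): δ = 149.52°  ·
  (2,4): δ = 64.81°  ✓
  (3,4): δ = 95.29°  ·
antipodal pairs: 4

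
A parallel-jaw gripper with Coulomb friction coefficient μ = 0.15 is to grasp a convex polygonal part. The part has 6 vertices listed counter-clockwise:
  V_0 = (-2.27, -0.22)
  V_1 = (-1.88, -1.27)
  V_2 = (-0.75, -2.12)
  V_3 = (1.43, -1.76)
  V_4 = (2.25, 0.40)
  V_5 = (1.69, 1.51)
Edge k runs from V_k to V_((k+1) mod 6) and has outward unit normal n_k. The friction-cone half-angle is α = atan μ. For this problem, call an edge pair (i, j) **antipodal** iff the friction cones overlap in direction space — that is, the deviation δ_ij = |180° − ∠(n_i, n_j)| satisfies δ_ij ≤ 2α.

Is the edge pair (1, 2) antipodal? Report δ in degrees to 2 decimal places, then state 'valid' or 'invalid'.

δ = 133.67°, invalid

α = atan 0.15 = 8.53°;  2α = 17.06°
edge 1: e_1 = (+1.13, -0.85);  n_1 = (-0.6011, -0.7992)
edge 2: e_2 = (+2.18, +0.36);  n_2 = (+0.1629, -0.9866)
∠(n_1, n_2) = 46.33°
δ = |180° − 46.33°| = 133.67°
133.67° > 2α = 17.06°  →  invalid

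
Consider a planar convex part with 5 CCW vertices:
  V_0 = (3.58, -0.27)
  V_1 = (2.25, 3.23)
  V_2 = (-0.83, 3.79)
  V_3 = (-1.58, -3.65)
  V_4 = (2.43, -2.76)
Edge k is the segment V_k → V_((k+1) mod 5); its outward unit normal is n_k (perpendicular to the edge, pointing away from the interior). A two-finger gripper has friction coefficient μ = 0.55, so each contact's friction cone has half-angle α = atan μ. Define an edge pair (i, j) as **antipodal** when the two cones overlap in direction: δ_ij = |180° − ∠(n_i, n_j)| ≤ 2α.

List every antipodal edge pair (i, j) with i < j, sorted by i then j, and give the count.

count = 3; pairs: (0,2), (1,3), (2,4)

α = atan 0.55 = 28.81°;  2α = 57.62°
n_0 = (+0.9348, +0.3552)
n_1 = (+0.1789, +0.9839)
n_2 = (-0.9950, +0.1003)
n_3 = (+0.2167, -0.9762)
n_4 = (+0.9079, -0.4193)
  (0,1): δ = 121.11°  ·
  (0,2): δ = 26.56°  ✓
  (0,3): δ = 81.71°  ·
  (0,4): δ = 134.40°  ·
  (1,2): δ = 85.45°  ·
  (1,3): δ = 22.82°  ✓
  (1,4): δ = 75.52°  ·
  (2,3): δ = 71.73°  ·
  (2,4): δ = 19.03°  ✓
  (3,4): δ = 127.30°  ·
antipodal pairs: 3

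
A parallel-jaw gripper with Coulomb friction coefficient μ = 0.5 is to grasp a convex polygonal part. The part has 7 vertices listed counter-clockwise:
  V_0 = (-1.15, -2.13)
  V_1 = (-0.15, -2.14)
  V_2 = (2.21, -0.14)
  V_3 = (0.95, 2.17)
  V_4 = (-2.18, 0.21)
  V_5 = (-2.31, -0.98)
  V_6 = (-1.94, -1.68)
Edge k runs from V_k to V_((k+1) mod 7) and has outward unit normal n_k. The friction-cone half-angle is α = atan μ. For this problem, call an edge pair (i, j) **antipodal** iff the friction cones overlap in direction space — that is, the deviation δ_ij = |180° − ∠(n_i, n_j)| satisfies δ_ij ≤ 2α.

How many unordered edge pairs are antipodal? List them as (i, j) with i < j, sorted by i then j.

count = 6; pairs: (0,3), (1,3), (1,4), (2,4), (2,5), (2,6)

α = atan 0.5 = 26.57°;  2α = 53.13°
n_0 = (-0.0100, -1.0000)
n_1 = (+0.6465, -0.7629)
n_2 = (+0.8779, +0.4789)
n_3 = (-0.5307, +0.8475)
n_4 = (-0.9941, +0.1086)
n_5 = (-0.8841, -0.4673)
n_6 = (-0.4950, -0.8689)
  (0,1): δ = 139.15°  ·
  (0,2): δ = 60.82°  ·
  (0,3): δ = 32.63°  ✓
  (0,4): δ = 84.34°  ·
  (0,5): δ = 118.43°  ·
  (0,6): δ = 150.91°  ·
  (1,2): δ = 101.67°  ·
  (1,3): δ = 8.23°  ✓
  (1,4): δ = 43.49°  ✓
  (1,5): δ = 77.58°  ·
  (1,6): δ = 110.05°  ·
  (2,3): δ = 86.56°  ·
  (2,4): δ = 34.84°  ✓
  (2,5): δ = 0.75°  ✓
  (2,6): δ = 31.72°  ✓
  (3,4): δ = 128.29°  ·
  (3,5): δ = 94.20°  ·
  (3,6): δ = 61.72°  ·
  (4,5): δ = 145.91°  ·
  (4,6): δ = 113.43°  ·
  (5,6): δ = 147.53°  ·
antipodal pairs: 6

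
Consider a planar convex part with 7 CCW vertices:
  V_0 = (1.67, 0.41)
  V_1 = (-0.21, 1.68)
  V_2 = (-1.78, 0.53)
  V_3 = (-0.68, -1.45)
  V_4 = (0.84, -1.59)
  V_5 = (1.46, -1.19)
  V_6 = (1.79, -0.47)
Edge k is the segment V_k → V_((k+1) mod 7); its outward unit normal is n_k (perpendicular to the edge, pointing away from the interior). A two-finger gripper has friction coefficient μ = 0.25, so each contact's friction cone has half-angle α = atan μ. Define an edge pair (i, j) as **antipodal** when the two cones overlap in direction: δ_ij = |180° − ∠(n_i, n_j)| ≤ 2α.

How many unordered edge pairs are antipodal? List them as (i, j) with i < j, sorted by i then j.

α = atan 0.25 = 14.04°;  2α = 28.07°
n_0 = (+0.5598, +0.8286)
n_1 = (-0.5909, +0.8067)
n_2 = (-0.8742, -0.4856)
n_3 = (-0.0917, -0.9958)
n_4 = (+0.5421, -0.8403)
n_5 = (+0.9091, -0.4167)
n_6 = (+0.9908, +0.1351)
  (0,1): δ = 109.74°  ·
  (0,2): δ = 26.91°  ✓
  (0,3): δ = 28.78°  ·
  (0,4): δ = 66.87°  ·
  (0,5): δ = 99.42°  ·
  (0,6): δ = 131.81°  ·
  (1,2): δ = 97.17°  ·
  (1,3): δ = 41.48°  ·
  (1,4): δ = 3.39°  ✓
  (1,5): δ = 29.15°  ·
  (1,6): δ = 61.54°  ·
  (2,3): δ = 124.32°  ·
  (2,4): δ = 86.23°  ·
  (2,5): δ = 53.68°  ·
  (2,6): δ = 21.29°  ✓
  (3,4): δ = 141.91°  ·
  (3,5): δ = 109.36°  ·
  (3,6): δ = 76.97°  ·
  (4,5): δ = 147.45°  ·
  (4,6): δ = 115.06°  ·
  (5,6): δ = 147.61°  ·
antipodal pairs: 3

count = 3; pairs: (0,2), (1,4), (2,6)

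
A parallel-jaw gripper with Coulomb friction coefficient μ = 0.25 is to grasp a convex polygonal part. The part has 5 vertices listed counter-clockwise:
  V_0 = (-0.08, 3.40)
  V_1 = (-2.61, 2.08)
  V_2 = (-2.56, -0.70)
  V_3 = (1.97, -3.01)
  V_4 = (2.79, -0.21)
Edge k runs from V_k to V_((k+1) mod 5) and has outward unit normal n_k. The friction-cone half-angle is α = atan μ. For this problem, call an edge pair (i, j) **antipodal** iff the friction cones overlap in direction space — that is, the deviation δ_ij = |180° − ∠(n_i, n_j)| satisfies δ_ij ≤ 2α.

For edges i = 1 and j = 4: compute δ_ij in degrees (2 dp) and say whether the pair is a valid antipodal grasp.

α = atan 0.25 = 14.04°;  2α = 28.07°
edge 1: e_1 = (+0.05, -2.78);  n_1 = (-0.9998, -0.0180)
edge 4: e_4 = (-2.87, +3.61);  n_4 = (+0.7828, +0.6223)
∠(n_1, n_4) = 142.55°
δ = |180° − 142.55°| = 37.45°
37.45° > 2α = 28.07°  →  invalid

δ = 37.45°, invalid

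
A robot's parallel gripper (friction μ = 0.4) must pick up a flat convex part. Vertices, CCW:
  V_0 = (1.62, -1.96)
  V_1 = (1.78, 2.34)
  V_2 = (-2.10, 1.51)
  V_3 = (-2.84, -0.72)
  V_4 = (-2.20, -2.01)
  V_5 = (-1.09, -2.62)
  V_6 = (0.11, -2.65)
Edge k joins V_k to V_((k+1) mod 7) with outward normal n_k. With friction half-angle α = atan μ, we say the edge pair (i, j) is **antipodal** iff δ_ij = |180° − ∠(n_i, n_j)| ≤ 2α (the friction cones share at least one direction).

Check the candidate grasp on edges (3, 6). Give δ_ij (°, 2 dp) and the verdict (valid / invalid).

δ = 91.83°, invalid

α = atan 0.4 = 21.80°;  2α = 43.60°
edge 3: e_3 = (+0.64, -1.29);  n_3 = (-0.8958, -0.4444)
edge 6: e_6 = (+1.51, +0.69);  n_6 = (+0.4156, -0.9095)
∠(n_3, n_6) = 88.17°
δ = |180° − 88.17°| = 91.83°
91.83° > 2α = 43.60°  →  invalid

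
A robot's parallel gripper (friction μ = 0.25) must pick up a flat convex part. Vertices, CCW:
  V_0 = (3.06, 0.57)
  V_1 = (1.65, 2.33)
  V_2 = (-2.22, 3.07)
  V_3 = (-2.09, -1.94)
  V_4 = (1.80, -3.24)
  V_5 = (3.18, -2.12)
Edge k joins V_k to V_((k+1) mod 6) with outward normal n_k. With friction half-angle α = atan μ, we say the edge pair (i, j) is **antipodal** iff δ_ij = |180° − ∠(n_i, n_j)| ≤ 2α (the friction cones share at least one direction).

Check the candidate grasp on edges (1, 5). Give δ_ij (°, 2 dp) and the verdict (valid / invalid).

α = atan 0.25 = 14.04°;  2α = 28.07°
edge 1: e_1 = (-3.87, +0.74);  n_1 = (+0.1878, +0.9822)
edge 5: e_5 = (-0.12, +2.69);  n_5 = (+0.9990, +0.0446)
∠(n_1, n_5) = 76.62°
δ = |180° − 76.62°| = 103.38°
103.38° > 2α = 28.07°  →  invalid

δ = 103.38°, invalid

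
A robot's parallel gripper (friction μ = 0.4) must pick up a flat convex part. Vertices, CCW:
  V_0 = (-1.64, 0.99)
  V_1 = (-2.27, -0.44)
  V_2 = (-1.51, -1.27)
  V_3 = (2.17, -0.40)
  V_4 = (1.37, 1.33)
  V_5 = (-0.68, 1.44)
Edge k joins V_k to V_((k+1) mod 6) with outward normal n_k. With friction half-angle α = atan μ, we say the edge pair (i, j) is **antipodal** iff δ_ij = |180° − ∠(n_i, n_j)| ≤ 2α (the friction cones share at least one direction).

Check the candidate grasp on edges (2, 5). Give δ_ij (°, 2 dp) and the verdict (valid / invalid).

α = atan 0.4 = 21.80°;  2α = 43.60°
edge 2: e_2 = (+3.68, +0.87);  n_2 = (+0.2301, -0.9732)
edge 5: e_5 = (-0.96, -0.45);  n_5 = (-0.4244, +0.9055)
∠(n_2, n_5) = 168.19°
δ = |180° − 168.19°| = 11.81°
11.81° ≤ 2α = 43.60°  →  valid

δ = 11.81°, valid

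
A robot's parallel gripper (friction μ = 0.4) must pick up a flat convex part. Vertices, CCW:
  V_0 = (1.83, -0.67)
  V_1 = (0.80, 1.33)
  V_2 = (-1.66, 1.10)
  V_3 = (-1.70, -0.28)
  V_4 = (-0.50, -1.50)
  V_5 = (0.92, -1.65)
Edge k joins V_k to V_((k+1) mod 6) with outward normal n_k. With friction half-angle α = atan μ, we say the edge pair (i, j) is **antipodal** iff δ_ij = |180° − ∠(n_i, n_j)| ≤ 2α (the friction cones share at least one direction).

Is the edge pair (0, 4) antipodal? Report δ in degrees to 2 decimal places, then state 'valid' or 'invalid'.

α = atan 0.4 = 21.80°;  2α = 43.60°
edge 0: e_0 = (-1.03, +2.00);  n_0 = (+0.8890, +0.4579)
edge 4: e_4 = (+1.42, -0.15);  n_4 = (-0.1050, -0.9945)
∠(n_0, n_4) = 123.28°
δ = |180° − 123.28°| = 56.72°
56.72° > 2α = 43.60°  →  invalid

δ = 56.72°, invalid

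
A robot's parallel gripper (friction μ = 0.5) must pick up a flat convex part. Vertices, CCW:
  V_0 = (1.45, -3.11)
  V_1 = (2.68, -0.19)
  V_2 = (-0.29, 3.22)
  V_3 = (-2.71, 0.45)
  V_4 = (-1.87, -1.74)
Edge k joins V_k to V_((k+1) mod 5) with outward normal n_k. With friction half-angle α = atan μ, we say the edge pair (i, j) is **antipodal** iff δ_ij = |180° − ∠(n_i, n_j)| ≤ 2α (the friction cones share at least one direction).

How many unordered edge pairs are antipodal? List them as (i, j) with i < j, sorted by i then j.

count = 4; pairs: (0,2), (0,3), (1,3), (1,4)

α = atan 0.5 = 26.57°;  2α = 53.13°
n_0 = (+0.9216, -0.3882)
n_1 = (+0.7541, +0.6568)
n_2 = (-0.7531, +0.6579)
n_3 = (-0.9337, -0.3581)
n_4 = (-0.3814, -0.9244)
  (0,1): δ = 116.10°  ·
  (0,2): δ = 18.30°  ✓
  (0,3): δ = 43.83°  ✓
  (0,4): δ = 90.42°  ·
  (1,2): δ = 82.20°  ·
  (1,3): δ = 20.07°  ✓
  (1,4): δ = 26.52°  ✓
  (2,3): δ = 117.87°  ·
  (2,4): δ = 71.28°  ·
  (3,4): δ = 133.41°  ·
antipodal pairs: 4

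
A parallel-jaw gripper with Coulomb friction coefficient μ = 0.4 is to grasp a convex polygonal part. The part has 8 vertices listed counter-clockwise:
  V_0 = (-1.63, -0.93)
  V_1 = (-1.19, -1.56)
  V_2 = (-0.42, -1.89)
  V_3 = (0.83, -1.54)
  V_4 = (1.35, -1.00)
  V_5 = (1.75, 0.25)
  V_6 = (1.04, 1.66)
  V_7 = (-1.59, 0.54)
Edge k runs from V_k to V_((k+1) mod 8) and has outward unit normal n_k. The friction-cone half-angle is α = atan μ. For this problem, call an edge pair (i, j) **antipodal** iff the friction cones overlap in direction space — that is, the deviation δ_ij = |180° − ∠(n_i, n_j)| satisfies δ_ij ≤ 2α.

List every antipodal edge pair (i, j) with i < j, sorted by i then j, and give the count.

α = atan 0.4 = 21.80°;  2α = 43.60°
n_0 = (-0.8198, -0.5726)
n_1 = (-0.3939, -0.9191)
n_2 = (+0.2696, -0.9630)
n_3 = (+0.7203, -0.6936)
n_4 = (+0.9524, -0.3048)
n_5 = (+0.8932, +0.4497)
n_6 = (-0.3918, +0.9200)
n_7 = (-0.9996, +0.0272)
  (0,1): δ = 148.13°  ·
  (0,2): δ = 109.29°  ·
  (0,3): δ = 78.85°  ·
  (0,4): δ = 52.68°  ·
  (0,5): δ = 8.20°  ✓
  (0,6): δ = 78.14°  ·
  (0,7): δ = 143.51°  ·
  (1,2): δ = 141.16°  ·
  (1,3): δ = 110.72°  ·
  (1,4): δ = 84.55°  ·
  (1,5): δ = 40.07°  ✓
  (1,6): δ = 46.27°  ·
  (1,7): δ = 111.64°  ·
  (2,3): δ = 149.56°  ·
  (2,4): δ = 123.39°  ·
  (2,5): δ = 78.91°  ·
  (2,6): δ = 7.42°  ✓
  (2,7): δ = 72.80°  ·
  (3,4): δ = 153.83°  ·
  (3,5): δ = 109.35°  ·
  (3,6): δ = 23.01°  ✓
  (3,7): δ = 42.36°  ✓
  (4,5): δ = 135.53°  ·
  (4,6): δ = 49.19°  ·
  (4,7): δ = 16.19°  ✓
  (5,6): δ = 93.66°  ·
  (5,7): δ = 28.29°  ✓
  (6,7): δ = 114.63°  ·
antipodal pairs: 7

count = 7; pairs: (0,5), (1,5), (2,6), (3,6), (3,7), (4,7), (5,7)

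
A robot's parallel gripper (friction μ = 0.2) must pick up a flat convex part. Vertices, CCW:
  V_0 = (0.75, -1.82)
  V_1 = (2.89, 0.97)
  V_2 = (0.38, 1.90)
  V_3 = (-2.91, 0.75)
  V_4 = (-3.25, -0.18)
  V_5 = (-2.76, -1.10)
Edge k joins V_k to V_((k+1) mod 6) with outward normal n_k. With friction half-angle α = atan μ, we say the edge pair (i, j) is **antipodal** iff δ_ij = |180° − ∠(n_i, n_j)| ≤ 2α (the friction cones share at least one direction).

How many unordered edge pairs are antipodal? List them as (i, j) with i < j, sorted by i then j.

count = 2; pairs: (0,3), (1,5)

α = atan 0.2 = 11.31°;  2α = 22.62°
n_0 = (+0.7935, -0.6086)
n_1 = (+0.3474, +0.9377)
n_2 = (-0.3300, +0.9440)
n_3 = (-0.9392, +0.3434)
n_4 = (-0.8826, -0.4701)
n_5 = (-0.2009, -0.9796)
  (0,1): δ = 72.84°  ·
  (0,2): δ = 33.24°  ·
  (0,3): δ = 17.41°  ✓
  (0,4): δ = 65.53°  ·
  (0,5): δ = 115.90°  ·
  (1,2): δ = 140.40°  ·
  (1,3): δ = 89.75°  ·
  (1,4): δ = 41.63°  ·
  (1,5): δ = 8.74°  ✓
  (2,3): δ = 129.35°  ·
  (2,4): δ = 81.23°  ·
  (2,5): δ = 30.86°  ·
  (3,4): δ = 131.88°  ·
  (3,5): δ = 81.51°  ·
  (4,5): δ = 129.63°  ·
antipodal pairs: 2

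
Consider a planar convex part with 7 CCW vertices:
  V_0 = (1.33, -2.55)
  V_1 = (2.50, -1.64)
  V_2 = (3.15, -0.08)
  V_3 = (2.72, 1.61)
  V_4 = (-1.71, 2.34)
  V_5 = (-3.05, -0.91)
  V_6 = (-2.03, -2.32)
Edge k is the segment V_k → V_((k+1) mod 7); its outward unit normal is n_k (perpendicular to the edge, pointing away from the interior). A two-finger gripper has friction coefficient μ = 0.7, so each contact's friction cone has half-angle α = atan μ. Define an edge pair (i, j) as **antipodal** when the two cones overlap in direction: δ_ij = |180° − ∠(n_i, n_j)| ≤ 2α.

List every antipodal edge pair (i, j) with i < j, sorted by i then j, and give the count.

α = atan 0.7 = 34.99°;  2α = 69.98°
n_0 = (+0.6139, -0.7894)
n_1 = (+0.9231, -0.3846)
n_2 = (+0.9691, +0.2466)
n_3 = (+0.1626, +0.9867)
n_4 = (-0.9245, +0.3812)
n_5 = (-0.8102, -0.5861)
n_6 = (-0.0683, -0.9977)
  (0,1): δ = 150.49°  ·
  (0,2): δ = 113.60°  ·
  (0,3): δ = 47.23°  ✓
  (0,4): δ = 29.72°  ✓
  (0,5): δ = 88.01°  ·
  (0,6): δ = 138.21°  ·
  (1,2): δ = 143.10°  ·
  (1,3): δ = 76.74°  ·
  (1,4): δ = 0.21°  ✓
  (1,5): δ = 58.50°  ✓
  (1,6): δ = 108.70°  ·
  (2,3): δ = 113.63°  ·
  (2,4): δ = 36.68°  ✓
  (2,5): δ = 21.61°  ✓
  (2,6): δ = 71.81°  ·
  (3,4): δ = 103.05°  ·
  (3,5): δ = 44.76°  ✓
  (3,6): δ = 5.44°  ✓
  (4,5): δ = 121.71°  ·
  (4,6): δ = 71.51°  ·
  (5,6): δ = 129.80°  ·
antipodal pairs: 8

count = 8; pairs: (0,3), (0,4), (1,4), (1,5), (2,4), (2,5), (3,5), (3,6)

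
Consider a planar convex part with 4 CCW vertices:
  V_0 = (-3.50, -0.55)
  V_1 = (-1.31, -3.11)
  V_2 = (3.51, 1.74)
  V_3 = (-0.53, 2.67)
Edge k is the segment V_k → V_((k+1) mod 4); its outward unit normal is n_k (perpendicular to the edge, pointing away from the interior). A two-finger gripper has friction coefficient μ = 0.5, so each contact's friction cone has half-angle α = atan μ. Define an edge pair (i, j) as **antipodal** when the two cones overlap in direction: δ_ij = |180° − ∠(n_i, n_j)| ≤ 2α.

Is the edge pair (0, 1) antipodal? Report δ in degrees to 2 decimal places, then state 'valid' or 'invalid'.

α = atan 0.5 = 26.57°;  2α = 53.13°
edge 0: e_0 = (+2.19, -2.56);  n_0 = (-0.7599, -0.6501)
edge 1: e_1 = (+4.82, +4.85);  n_1 = (+0.7093, -0.7049)
∠(n_0, n_1) = 94.63°
δ = |180° − 94.63°| = 85.37°
85.37° > 2α = 53.13°  →  invalid

δ = 85.37°, invalid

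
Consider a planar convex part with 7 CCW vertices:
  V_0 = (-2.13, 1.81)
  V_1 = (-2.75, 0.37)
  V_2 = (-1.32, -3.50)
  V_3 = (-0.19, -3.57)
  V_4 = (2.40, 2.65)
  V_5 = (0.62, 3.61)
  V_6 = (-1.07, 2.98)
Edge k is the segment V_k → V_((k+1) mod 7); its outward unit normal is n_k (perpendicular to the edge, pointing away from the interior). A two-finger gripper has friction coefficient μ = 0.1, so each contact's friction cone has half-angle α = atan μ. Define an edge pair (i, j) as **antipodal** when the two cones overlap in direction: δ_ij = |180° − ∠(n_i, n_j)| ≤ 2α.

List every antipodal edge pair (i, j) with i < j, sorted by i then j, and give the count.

α = atan 0.1 = 5.71°;  2α = 11.42°
n_0 = (-0.9185, +0.3955)
n_1 = (-0.9380, -0.3466)
n_2 = (-0.0618, -0.9981)
n_3 = (+0.9232, -0.3844)
n_4 = (+0.4747, +0.8802)
n_5 = (-0.3493, +0.9370)
n_6 = (-0.7411, +0.6714)
  (0,1): δ = 136.43°  ·
  (0,2): δ = 70.25°  ·
  (0,3): δ = 0.69°  ✓
  (0,4): δ = 84.96°  ·
  (0,5): δ = 133.74°  ·
  (0,6): δ = 161.12°  ·
  (1,2): δ = 113.82°  ·
  (1,3): δ = 42.89°  ·
  (1,4): δ = 41.38°  ·
  (1,5): δ = 90.16°  ·
  (1,6): δ = 117.54°  ·
  (2,3): δ = 109.06°  ·
  (2,4): δ = 24.79°  ·
  (2,5): δ = 23.99°  ·
  (2,6): δ = 51.37°  ·
  (3,4): δ = 95.73°  ·
  (3,5): δ = 46.95°  ·
  (3,6): δ = 19.57°  ·
  (4,5): δ = 131.22°  ·
  (4,6): δ = 103.84°  ·
  (5,6): δ = 152.62°  ·
antipodal pairs: 1

count = 1; pairs: (0,3)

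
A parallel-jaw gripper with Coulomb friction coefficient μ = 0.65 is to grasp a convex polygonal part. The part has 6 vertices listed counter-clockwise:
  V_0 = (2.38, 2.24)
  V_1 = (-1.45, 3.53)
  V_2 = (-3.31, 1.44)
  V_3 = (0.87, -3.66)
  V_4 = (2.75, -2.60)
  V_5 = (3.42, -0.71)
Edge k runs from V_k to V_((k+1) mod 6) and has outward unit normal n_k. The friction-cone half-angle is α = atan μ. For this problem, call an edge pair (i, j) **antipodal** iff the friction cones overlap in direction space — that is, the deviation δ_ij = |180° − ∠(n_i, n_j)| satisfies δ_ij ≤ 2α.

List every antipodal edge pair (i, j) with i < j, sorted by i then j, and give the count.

count = 7; pairs: (0,2), (0,3), (1,3), (1,4), (1,5), (2,4), (2,5)

α = atan 0.65 = 33.02°;  2α = 66.05°
n_0 = (+0.3192, +0.9477)
n_1 = (-0.7470, +0.6648)
n_2 = (-0.7734, -0.6339)
n_3 = (+0.4911, -0.8711)
n_4 = (+0.9425, -0.3341)
n_5 = (+0.9431, +0.3325)
  (0,1): δ = 113.05°  ·
  (0,2): δ = 32.05°  ✓
  (0,3): δ = 48.03°  ✓
  (0,4): δ = 89.09°  ·
  (0,5): δ = 128.03°  ·
  (1,2): δ = 98.99°  ·
  (1,3): δ = 18.92°  ✓
  (1,4): δ = 22.15°  ✓
  (1,5): δ = 61.09°  ✓
  (2,3): δ = 99.92°  ·
  (2,4): δ = 58.86°  ✓
  (2,5): δ = 19.92°  ✓
  (3,4): δ = 138.93°  ·
  (3,5): δ = 100.00°  ·
  (4,5): δ = 141.06°  ·
antipodal pairs: 7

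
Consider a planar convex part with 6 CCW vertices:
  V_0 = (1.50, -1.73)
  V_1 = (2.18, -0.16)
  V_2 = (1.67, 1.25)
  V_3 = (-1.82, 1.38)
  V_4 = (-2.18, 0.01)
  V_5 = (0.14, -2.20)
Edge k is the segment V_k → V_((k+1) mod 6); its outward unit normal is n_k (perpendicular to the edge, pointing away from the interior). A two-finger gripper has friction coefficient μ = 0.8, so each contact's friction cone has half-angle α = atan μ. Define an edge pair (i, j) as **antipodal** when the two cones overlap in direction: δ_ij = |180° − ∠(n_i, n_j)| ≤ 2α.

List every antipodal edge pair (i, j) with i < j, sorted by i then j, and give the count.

α = atan 0.8 = 38.66°;  2α = 77.32°
n_0 = (+0.9176, -0.3974)
n_1 = (+0.9404, +0.3401)
n_2 = (+0.0372, +0.9993)
n_3 = (-0.9672, +0.2541)
n_4 = (-0.6897, -0.7241)
n_5 = (+0.3266, -0.9452)
  (0,1): δ = 136.70°  ·
  (0,2): δ = 68.71°  ✓
  (0,3): δ = 8.70°  ✓
  (0,4): δ = 69.81°  ✓
  (0,5): δ = 132.48°  ·
  (1,2): δ = 112.02°  ·
  (1,3): δ = 34.61°  ✓
  (1,4): δ = 26.51°  ✓
  (1,5): δ = 89.18°  ·
  (2,3): δ = 102.59°  ·
  (2,4): δ = 41.48°  ✓
  (2,5): δ = 21.20°  ✓
  (3,4): δ = 118.89°  ·
  (3,5): δ = 56.21°  ✓
  (4,5): δ = 117.33°  ·
antipodal pairs: 8

count = 8; pairs: (0,2), (0,3), (0,4), (1,3), (1,4), (2,4), (2,5), (3,5)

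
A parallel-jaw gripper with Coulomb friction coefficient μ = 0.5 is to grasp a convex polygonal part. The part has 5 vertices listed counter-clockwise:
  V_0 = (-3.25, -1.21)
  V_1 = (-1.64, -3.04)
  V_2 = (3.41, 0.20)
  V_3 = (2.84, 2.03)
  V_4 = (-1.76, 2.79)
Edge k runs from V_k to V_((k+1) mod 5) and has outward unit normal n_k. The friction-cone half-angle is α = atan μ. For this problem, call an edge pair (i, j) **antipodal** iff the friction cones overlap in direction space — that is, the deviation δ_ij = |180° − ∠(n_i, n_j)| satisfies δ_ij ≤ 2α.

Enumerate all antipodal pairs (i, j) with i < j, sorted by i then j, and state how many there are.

count = 5; pairs: (0,2), (0,3), (1,3), (1,4), (2,4)

α = atan 0.5 = 26.57°;  2α = 53.13°
n_0 = (-0.7508, -0.6605)
n_1 = (+0.5400, -0.8417)
n_2 = (+0.9548, +0.2974)
n_3 = (+0.1630, +0.9866)
n_4 = (-0.9371, +0.3491)
  (0,1): δ = 98.66°  ·
  (0,2): δ = 24.04°  ✓
  (0,3): δ = 39.28°  ✓
  (0,4): δ = 118.23°  ·
  (1,2): δ = 105.38°  ·
  (1,3): δ = 42.07°  ✓
  (1,4): δ = 36.89°  ✓
  (2,3): δ = 116.68°  ·
  (2,4): δ = 37.73°  ✓
  (3,4): δ = 101.05°  ·
antipodal pairs: 5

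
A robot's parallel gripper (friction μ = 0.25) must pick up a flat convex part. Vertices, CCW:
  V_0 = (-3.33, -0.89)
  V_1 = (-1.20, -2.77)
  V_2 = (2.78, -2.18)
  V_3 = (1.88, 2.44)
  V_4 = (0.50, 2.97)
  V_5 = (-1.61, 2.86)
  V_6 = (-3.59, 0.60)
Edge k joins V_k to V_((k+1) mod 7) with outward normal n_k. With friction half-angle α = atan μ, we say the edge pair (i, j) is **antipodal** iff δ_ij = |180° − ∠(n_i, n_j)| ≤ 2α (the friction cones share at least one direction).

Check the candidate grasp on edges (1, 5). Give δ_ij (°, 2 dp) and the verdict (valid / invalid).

δ = 40.35°, invalid

α = atan 0.25 = 14.04°;  2α = 28.07°
edge 1: e_1 = (+3.98, +0.59);  n_1 = (+0.1466, -0.9892)
edge 5: e_5 = (-1.98, -2.26);  n_5 = (-0.7522, +0.6590)
∠(n_1, n_5) = 139.65°
δ = |180° − 139.65°| = 40.35°
40.35° > 2α = 28.07°  →  invalid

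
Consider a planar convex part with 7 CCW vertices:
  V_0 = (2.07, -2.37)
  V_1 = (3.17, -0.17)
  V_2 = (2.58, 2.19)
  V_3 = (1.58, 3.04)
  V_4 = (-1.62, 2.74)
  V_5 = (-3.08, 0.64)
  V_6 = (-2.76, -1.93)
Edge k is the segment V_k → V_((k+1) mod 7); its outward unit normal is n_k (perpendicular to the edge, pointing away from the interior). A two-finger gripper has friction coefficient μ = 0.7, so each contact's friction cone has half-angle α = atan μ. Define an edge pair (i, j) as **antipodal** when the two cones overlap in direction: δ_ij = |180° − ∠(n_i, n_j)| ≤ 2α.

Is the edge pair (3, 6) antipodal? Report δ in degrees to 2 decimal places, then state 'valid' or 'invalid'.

δ = 10.56°, valid

α = atan 0.7 = 34.99°;  2α = 69.98°
edge 3: e_3 = (-3.20, -0.30);  n_3 = (-0.0933, +0.9956)
edge 6: e_6 = (+4.83, -0.44);  n_6 = (-0.0907, -0.9959)
∠(n_3, n_6) = 169.44°
δ = |180° − 169.44°| = 10.56°
10.56° ≤ 2α = 69.98°  →  valid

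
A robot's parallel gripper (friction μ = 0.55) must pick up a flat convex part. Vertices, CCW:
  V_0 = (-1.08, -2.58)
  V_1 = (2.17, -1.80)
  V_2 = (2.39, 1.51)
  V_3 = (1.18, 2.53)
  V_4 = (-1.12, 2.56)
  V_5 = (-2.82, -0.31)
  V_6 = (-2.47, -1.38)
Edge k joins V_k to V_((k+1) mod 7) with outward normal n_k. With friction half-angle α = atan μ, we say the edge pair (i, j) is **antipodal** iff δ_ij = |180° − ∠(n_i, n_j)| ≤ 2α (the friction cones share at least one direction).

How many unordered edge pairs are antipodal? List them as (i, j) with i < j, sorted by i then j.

count = 9; pairs: (0,2), (0,3), (0,4), (1,4), (1,5), (1,6), (2,5), (2,6), (3,6)

α = atan 0.55 = 28.81°;  2α = 57.62°
n_0 = (+0.2334, -0.9724)
n_1 = (+0.9978, -0.0663)
n_2 = (+0.6445, +0.7646)
n_3 = (+0.0130, +0.9999)
n_4 = (-0.8604, +0.5096)
n_5 = (-0.9504, -0.3109)
n_6 = (-0.6535, -0.7569)
  (0,1): δ = 107.30°  ·
  (0,2): δ = 53.63°  ✓
  (0,3): δ = 14.24°  ✓
  (0,4): δ = 45.86°  ✓
  (0,5): δ = 94.62°  ·
  (0,6): δ = 125.70°  ·
  (1,2): δ = 126.33°  ·
  (1,3): δ = 86.94°  ·
  (1,4): δ = 26.84°  ✓
  (1,5): δ = 21.92°  ✓
  (1,6): δ = 53.00°  ✓
  (2,3): δ = 140.62°  ·
  (2,4): δ = 80.51°  ·
  (2,5): δ = 31.76°  ✓
  (2,6): δ = 0.67°  ✓
  (3,4): δ = 119.89°  ·
  (3,5): δ = 71.14°  ·
  (3,6): δ = 40.06°  ✓
  (4,5): δ = 131.25°  ·
  (4,6): δ = 100.16°  ·
  (5,6): δ = 148.92°  ·
antipodal pairs: 9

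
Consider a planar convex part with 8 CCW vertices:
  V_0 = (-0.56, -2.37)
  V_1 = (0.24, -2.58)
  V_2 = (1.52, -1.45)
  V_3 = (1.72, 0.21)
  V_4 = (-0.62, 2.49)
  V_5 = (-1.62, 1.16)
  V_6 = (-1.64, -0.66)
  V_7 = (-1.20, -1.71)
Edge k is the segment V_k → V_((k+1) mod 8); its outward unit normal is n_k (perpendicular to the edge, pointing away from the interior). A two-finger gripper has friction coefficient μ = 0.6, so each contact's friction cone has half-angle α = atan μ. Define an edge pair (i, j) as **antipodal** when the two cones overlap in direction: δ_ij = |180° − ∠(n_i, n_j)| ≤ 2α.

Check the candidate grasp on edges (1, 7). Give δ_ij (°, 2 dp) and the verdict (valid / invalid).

α = atan 0.6 = 30.96°;  2α = 61.93°
edge 1: e_1 = (+1.28, +1.13);  n_1 = (+0.6618, -0.7497)
edge 7: e_7 = (+0.64, -0.66);  n_7 = (-0.7179, -0.6961)
∠(n_1, n_7) = 87.32°
δ = |180° − 87.32°| = 92.68°
92.68° > 2α = 61.93°  →  invalid

δ = 92.68°, invalid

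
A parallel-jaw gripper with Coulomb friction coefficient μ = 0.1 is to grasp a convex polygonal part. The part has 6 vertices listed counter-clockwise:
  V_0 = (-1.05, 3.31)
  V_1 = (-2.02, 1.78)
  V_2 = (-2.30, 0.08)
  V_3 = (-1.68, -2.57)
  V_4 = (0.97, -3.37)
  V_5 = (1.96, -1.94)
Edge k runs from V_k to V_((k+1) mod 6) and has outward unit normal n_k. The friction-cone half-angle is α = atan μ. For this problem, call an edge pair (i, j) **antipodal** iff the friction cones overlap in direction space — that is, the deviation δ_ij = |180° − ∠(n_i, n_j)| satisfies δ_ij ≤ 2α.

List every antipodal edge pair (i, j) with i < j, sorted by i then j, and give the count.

α = atan 0.1 = 5.71°;  2α = 11.42°
n_0 = (-0.8446, +0.5354)
n_1 = (-0.9867, +0.1625)
n_2 = (-0.9737, -0.2278)
n_3 = (-0.2890, -0.9573)
n_4 = (+0.8222, -0.5692)
n_5 = (+0.8675, +0.4974)
  (0,1): δ = 156.98°  ·
  (0,2): δ = 134.46°  ·
  (0,3): δ = 74.42°  ·
  (0,4): δ = 2.32°  ✓
  (0,5): δ = 62.20°  ·
  (1,2): δ = 157.48°  ·
  (1,3): δ = 97.45°  ·
  (1,4): δ = 25.34°  ·
  (1,5): δ = 39.18°  ·
  (2,3): δ = 119.97°  ·
  (2,4): δ = 47.86°  ·
  (2,5): δ = 16.66°  ·
  (3,4): δ = 107.90°  ·
  (3,5): δ = 43.37°  ·
  (4,5): δ = 115.48°  ·
antipodal pairs: 1

count = 1; pairs: (0,4)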